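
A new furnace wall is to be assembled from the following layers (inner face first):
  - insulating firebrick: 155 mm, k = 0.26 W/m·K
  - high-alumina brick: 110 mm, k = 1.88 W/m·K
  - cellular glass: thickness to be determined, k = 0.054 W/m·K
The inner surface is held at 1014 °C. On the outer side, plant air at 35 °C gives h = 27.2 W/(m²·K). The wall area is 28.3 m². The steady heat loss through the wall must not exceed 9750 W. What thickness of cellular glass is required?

Model the wall as resistances in series:
R_insulating firebrick = L/(kA) = 0.155/(0.26×28.3) = 0.02107 K/W
R_high-alumina brick = L/(kA) = 0.11/(1.88×28.3) = 0.002068 K/W
R_outer film = 1/(h_o·A) = 1/(27.2×28.3) = 0.001299 K/W
Sum of the known resistances R_other = 0.02443 K/W
Required total resistance R_tot = ΔT/Q_allow = 979/9750 = 0.1004 K/W
R_cellular glass = R_tot − R_other = 0.07598 K/W
L = R·k·A = 0.07598×0.054×28.3

L ≈ 116 mm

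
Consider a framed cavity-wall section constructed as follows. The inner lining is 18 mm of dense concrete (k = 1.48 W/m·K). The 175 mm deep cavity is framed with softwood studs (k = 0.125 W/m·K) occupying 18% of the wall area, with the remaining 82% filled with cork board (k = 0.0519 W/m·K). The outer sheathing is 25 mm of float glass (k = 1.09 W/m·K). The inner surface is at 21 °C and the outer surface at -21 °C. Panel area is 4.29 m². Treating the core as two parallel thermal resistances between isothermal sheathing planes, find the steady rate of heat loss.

Q ≈ 66.1 W

Sheathing layers in series; stud and cavity paths in parallel between them.
R_inner = 0.018/(1.48×4.29) = 0.002835 K/W
R_stud  = 0.175/(0.125×0.18×4.29) = 1.813 K/W
R_cav   = 0.175/(0.0519×0.82×4.29) = 0.9585 K/W
1/R_core = 1/R_stud + 1/R_cav → R_core = 0.627 K/W
R_outer = 0.025/(1.09×4.29) = 0.005346 K/W
R_total = 0.6352 K/W
Q = ΔT/R_total = 42/0.6352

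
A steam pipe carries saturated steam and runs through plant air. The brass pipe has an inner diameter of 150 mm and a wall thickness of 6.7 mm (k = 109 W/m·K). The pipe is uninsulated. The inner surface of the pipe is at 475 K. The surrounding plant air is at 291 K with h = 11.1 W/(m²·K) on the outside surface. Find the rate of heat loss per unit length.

Treating each annulus and film as a series resistance:
R_brass pipe wall = ln(81.7/75)/(2π×109×1) = 1.249×10^-4 K/W
R_outer film = 1/(h_o·2πr_oL) = 1/(11.1×2π×0.0817×1) = 0.1755 K/W
R_total = 0.1756 K/W
Q = ΔT/R_total = 184/0.1756

q′ ≈ 1050 W/m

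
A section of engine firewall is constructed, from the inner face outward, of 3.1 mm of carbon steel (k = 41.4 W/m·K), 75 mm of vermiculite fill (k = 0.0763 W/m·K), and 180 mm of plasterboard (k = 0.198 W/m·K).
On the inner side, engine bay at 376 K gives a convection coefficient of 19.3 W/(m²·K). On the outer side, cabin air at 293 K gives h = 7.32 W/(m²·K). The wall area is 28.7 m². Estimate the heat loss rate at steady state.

Series thermal resistances:
R_inner film = 1/(h_i·A) = 1/(19.3×28.7) = 0.001805 K/W
R_carbon steel = L/(kA) = 0.0031/(41.4×28.7) = 2.609×10^-6 K/W
R_vermiculite fill = L/(kA) = 0.075/(0.0763×28.7) = 0.03425 K/W
R_plasterboard = L/(kA) = 0.18/(0.198×28.7) = 0.03168 K/W
R_outer film = 1/(h_o·A) = 1/(7.32×28.7) = 0.00476 K/W
R_total = 0.07249 K/W
Q = ΔT / R_total = 83 / 0.07249

Q ≈ 1140 W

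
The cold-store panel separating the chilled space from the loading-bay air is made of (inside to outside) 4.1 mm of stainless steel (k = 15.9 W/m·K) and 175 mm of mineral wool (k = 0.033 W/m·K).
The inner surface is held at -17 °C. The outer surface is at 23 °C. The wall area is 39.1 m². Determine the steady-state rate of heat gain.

Q ≈ 295 W

Series thermal resistances:
R_stainless steel = L/(kA) = 0.0041/(15.9×39.1) = 6.595×10^-6 K/W
R_mineral wool = L/(kA) = 0.175/(0.033×39.1) = 0.1356 K/W
R_total = 0.1356 K/W
Q = ΔT / R_total = 40 / 0.1356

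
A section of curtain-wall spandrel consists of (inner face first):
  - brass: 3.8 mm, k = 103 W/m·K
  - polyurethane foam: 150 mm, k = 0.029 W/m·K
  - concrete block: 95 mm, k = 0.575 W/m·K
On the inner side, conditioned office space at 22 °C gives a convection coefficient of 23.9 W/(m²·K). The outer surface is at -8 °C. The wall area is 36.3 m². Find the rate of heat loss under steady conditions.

Series thermal resistances:
R_inner film = 1/(h_i·A) = 1/(23.9×36.3) = 0.001153 K/W
R_brass = L/(kA) = 0.0038/(103×36.3) = 1.016×10^-6 K/W
R_polyurethane foam = L/(kA) = 0.15/(0.029×36.3) = 0.1425 K/W
R_concrete block = L/(kA) = 0.095/(0.575×36.3) = 0.004551 K/W
R_total = 0.1482 K/W
Q = ΔT / R_total = 30 / 0.1482

Q ≈ 202 W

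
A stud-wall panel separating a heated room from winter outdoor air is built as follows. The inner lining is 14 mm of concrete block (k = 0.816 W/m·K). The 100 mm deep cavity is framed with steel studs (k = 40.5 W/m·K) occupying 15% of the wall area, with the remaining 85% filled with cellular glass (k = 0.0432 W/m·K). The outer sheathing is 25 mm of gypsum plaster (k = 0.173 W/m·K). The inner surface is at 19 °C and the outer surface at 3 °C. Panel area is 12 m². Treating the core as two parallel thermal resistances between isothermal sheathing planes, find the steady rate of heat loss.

Q ≈ 1080 W

Sheathing layers in series; stud and cavity paths in parallel between them.
R_inner = 0.014/(0.816×12) = 0.00143 K/W
R_stud  = 0.1/(40.5×0.15×12) = 0.001372 K/W
R_cav   = 0.1/(0.0432×0.85×12) = 0.2269 K/W
1/R_core = 1/R_stud + 1/R_cav → R_core = 0.001364 K/W
R_outer = 0.025/(0.173×12) = 0.01204 K/W
R_total = 0.01484 K/W
Q = ΔT/R_total = 16/0.01484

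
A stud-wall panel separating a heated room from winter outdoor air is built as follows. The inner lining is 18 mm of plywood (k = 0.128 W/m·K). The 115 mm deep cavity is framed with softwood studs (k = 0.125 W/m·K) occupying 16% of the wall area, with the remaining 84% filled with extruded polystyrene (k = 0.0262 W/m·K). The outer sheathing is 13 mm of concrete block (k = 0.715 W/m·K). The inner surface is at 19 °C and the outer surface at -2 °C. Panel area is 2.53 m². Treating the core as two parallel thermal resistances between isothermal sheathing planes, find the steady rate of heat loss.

Q ≈ 18.3 W

Sheathing layers in series; stud and cavity paths in parallel between them.
R_inner = 0.018/(0.128×2.53) = 0.05558 K/W
R_stud  = 0.115/(0.125×0.16×2.53) = 2.273 K/W
R_cav   = 0.115/(0.0262×0.84×2.53) = 2.065 K/W
1/R_core = 1/R_stud + 1/R_cav → R_core = 1.082 K/W
R_outer = 0.013/(0.715×2.53) = 0.007186 K/W
R_total = 1.145 K/W
Q = ΔT/R_total = 21/1.145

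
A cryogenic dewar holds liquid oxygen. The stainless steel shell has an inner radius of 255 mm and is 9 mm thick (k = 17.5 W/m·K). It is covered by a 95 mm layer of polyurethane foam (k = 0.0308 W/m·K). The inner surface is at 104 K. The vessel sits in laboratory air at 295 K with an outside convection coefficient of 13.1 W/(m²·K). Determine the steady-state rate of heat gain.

Radial (spherical) resistances in series:
R_stainless steel shell = (1/0.255 − 1/0.264)/(4π×17.5) = 6.079×10^-4 K/W
R_polyurethane foam = (1/0.264 − 1/0.359)/(4π×0.0308) = 2.59 K/W
R_outer film = 1/(h·4πr_o²) = 1/(13.1×4π×0.359²) = 0.04713 K/W
R_total = 2.638 K/W
Q = ΔT/R_total = 191/2.638

Q ≈ 72.4 W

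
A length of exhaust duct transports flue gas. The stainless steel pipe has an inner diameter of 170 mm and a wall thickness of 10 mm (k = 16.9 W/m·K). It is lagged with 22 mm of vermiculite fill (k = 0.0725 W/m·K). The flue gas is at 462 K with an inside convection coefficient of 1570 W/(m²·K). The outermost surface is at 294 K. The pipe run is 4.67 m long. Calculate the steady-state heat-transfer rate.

Per-layer cylindrical resistances, series-summed:
R_inner film = 1/(h_i·2πr₁L) = 1/(1570×2π×0.085×4.67) = 2.554×10^-4 K/W
R_stainless steel pipe wall = ln(95/85)/(2π×16.9×4.67) = 2.243×10^-4 K/W
R_vermiculite fill = ln(117/95)/(2π×0.0725×4.67) = 0.09791 K/W
R_total = 0.09839 K/W
Q = ΔT/R_total = 168/0.09839

Q ≈ 1710 W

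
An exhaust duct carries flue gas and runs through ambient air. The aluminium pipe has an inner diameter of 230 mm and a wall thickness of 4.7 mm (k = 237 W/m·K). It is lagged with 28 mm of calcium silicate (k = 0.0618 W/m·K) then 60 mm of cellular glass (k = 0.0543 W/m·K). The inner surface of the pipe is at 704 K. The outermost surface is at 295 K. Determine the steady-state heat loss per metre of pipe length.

q′ ≈ 265 W/m

Per-layer cylindrical resistances, series-summed:
R_aluminium pipe wall = ln(119.7/115)/(2π×237×1) = 2.69×10^-5 K/W
R_calcium silicate = ln(147.7/119.7)/(2π×0.0618×1) = 0.5413 K/W
R_cellular glass = ln(207.7/147.7)/(2π×0.0543×1) = 0.9992 K/W
R_total = 1.541 K/W
Q = ΔT/R_total = 409/1.541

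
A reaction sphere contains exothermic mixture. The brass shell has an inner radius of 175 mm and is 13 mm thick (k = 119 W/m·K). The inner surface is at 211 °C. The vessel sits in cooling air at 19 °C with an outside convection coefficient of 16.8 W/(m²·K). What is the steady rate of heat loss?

Spherical conduction: R = (1/r_in − 1/r_out)/(4πk) per layer; series-sum.
R_brass shell = (1/0.175 − 1/0.188)/(4π×119) = 2.642×10^-4 K/W
R_outer film = 1/(h·4πr_o²) = 1/(16.8×4π×0.188²) = 0.134 K/W
R_total = 0.1343 K/W
Q = ΔT/R_total = 192/0.1343

Q ≈ 1430 W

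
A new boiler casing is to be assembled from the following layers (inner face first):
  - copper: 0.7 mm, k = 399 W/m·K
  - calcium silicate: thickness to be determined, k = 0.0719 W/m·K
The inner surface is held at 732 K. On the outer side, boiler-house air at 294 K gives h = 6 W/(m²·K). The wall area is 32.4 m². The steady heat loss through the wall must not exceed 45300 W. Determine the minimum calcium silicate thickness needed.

L ≈ 10.5 mm

Treating each layer as a thermal resistance in series:
R_copper = L/(kA) = 0.0007/(399×32.4) = 5.415×10^-8 K/W
R_outer film = 1/(h_o·A) = 1/(6×32.4) = 0.005144 K/W
Sum of the known resistances R_other = 0.005144 K/W
Required total resistance R_tot = ΔT/Q_allow = 438/45300 = 0.009669 K/W
R_calcium silicate = R_tot − R_other = 0.004525 K/W
L = R·k·A = 0.004525×0.0719×32.4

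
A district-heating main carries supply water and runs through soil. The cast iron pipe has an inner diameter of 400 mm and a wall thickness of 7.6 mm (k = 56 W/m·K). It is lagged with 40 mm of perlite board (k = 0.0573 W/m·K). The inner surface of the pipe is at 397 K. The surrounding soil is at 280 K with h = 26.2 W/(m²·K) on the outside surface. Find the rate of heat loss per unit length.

For a radial system each layer contributes R = ln(r_out/r_in)/(2πkL); films add R = 1/(hA).
R_cast iron pipe wall = ln(207.6/200)/(2π×56×1) = 1.06×10^-4 K/W
R_perlite board = ln(247.6/207.6)/(2π×0.0573×1) = 0.4894 K/W
R_outer film = 1/(h_o·2πr_oL) = 1/(26.2×2π×0.2476×1) = 0.02453 K/W
R_total = 0.5141 K/W
Q = ΔT/R_total = 117/0.5141

q′ ≈ 228 W/m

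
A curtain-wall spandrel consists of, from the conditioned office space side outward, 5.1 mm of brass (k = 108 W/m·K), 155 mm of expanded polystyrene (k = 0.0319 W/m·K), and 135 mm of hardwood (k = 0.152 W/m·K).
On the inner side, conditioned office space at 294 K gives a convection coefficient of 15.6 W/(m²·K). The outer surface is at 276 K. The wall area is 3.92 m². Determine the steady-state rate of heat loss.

Thermal resistances in series:
R_inner film = 1/(h_i·A) = 1/(15.6×3.92) = 0.01635 K/W
R_brass = L/(kA) = 0.0051/(108×3.92) = 1.205×10^-5 K/W
R_expanded polystyrene = L/(kA) = 0.155/(0.0319×3.92) = 1.24 K/W
R_hardwood = L/(kA) = 0.135/(0.152×3.92) = 0.2266 K/W
R_total = 1.482 K/W
Q = ΔT / R_total = 18 / 1.482

Q ≈ 12.1 W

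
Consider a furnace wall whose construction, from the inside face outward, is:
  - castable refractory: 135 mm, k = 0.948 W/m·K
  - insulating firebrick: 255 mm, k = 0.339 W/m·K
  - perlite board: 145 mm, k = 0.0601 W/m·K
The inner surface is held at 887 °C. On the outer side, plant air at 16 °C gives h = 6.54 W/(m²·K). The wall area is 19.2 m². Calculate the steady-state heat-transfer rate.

Q ≈ 4830 W

Treating each layer as a thermal resistance in series:
R_castable refractory = L/(kA) = 0.135/(0.948×19.2) = 0.007417 K/W
R_insulating firebrick = L/(kA) = 0.255/(0.339×19.2) = 0.03918 K/W
R_perlite board = L/(kA) = 0.145/(0.0601×19.2) = 0.1257 K/W
R_outer film = 1/(h_o·A) = 1/(6.54×19.2) = 0.007964 K/W
R_total = 0.1802 K/W
Q = ΔT / R_total = 871 / 0.1802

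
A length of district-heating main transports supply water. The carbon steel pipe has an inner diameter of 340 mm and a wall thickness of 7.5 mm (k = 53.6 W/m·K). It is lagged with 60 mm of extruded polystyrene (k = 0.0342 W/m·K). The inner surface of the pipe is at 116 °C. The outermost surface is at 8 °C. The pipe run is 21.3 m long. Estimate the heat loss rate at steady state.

Q ≈ 1700 W

Treating each annulus and film as a series resistance:
R_carbon steel pipe wall = ln(177.5/170)/(2π×53.6×21.3) = 6.018×10^-6 K/W
R_extruded polystyrene = ln(237.5/177.5)/(2π×0.0342×21.3) = 0.06362 K/W
R_total = 0.06363 K/W
Q = ΔT/R_total = 108/0.06363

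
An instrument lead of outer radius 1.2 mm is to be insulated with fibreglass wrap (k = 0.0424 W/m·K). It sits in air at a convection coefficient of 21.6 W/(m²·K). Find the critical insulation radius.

r_cr ≈ 1.96 mm

For a cylinder r_cr = k/h = 0.0424/21.6
r_cr = 1.96 mm; since the bare radius (1.2 mm) is below r_cr, adding a thin layer of insulation will *increase* heat loss.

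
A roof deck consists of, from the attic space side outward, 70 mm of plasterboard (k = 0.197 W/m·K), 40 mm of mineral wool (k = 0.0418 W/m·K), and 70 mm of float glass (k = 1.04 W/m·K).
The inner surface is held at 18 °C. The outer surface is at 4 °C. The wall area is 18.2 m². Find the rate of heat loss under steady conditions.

Model the wall as resistances in series:
R_plasterboard = L/(kA) = 0.07/(0.197×18.2) = 0.01952 K/W
R_mineral wool = L/(kA) = 0.04/(0.0418×18.2) = 0.05258 K/W
R_float glass = L/(kA) = 0.07/(1.04×18.2) = 0.003698 K/W
R_total = 0.0758 K/W
Q = ΔT / R_total = 14 / 0.0758

Q ≈ 185 W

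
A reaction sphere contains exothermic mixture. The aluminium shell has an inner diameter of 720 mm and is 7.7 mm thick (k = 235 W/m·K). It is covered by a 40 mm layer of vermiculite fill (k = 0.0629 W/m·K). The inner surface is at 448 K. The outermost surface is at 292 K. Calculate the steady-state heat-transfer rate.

Q ≈ 462 W

Spherical conduction: R = (1/r_in − 1/r_out)/(4πk) per layer; series-sum.
R_aluminium shell = (1/0.36 − 1/0.3677)/(4π×235) = 1.97×10^-5 K/W
R_vermiculite fill = (1/0.3677 − 1/0.4077)/(4π×0.0629) = 0.3376 K/W
R_total = 0.3376 K/W
Q = ΔT/R_total = 156/0.3376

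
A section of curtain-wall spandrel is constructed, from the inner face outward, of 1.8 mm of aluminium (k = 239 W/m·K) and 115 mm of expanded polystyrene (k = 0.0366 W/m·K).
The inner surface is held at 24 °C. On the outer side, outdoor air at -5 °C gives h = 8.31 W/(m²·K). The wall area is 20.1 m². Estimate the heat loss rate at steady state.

Q ≈ 179 W

Series thermal resistances:
R_aluminium = L/(kA) = 0.0018/(239×20.1) = 3.747×10^-7 K/W
R_expanded polystyrene = L/(kA) = 0.115/(0.0366×20.1) = 0.1563 K/W
R_outer film = 1/(h_o·A) = 1/(8.31×20.1) = 0.005987 K/W
R_total = 0.1623 K/W
Q = ΔT / R_total = 29 / 0.1623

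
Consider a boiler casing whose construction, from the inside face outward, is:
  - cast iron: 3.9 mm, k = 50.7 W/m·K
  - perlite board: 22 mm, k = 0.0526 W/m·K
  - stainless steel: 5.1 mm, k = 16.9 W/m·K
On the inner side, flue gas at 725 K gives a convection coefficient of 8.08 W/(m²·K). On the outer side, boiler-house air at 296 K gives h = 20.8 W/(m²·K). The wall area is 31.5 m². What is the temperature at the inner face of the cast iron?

T ≈ 635 K

Treating each layer as a thermal resistance in series:
R_inner film = 1/(h_i·A) = 1/(8.08×31.5) = 0.003929 K/W
R_cast iron = L/(kA) = 0.0039/(50.7×31.5) = 2.442×10^-6 K/W
R_perlite board = L/(kA) = 0.022/(0.0526×31.5) = 0.01328 K/W
R_stainless steel = L/(kA) = 0.0051/(16.9×31.5) = 9.58×10^-6 K/W
R_outer film = 1/(h_o·A) = 1/(20.8×31.5) = 0.001526 K/W
R_total = 0.01875 K/W;  Q = ΔT/R_total = 429/0.01875 = 22890 W
T_interface = T_inner − Q·ΣR(inner→interface) = 725 − 22900×0.003929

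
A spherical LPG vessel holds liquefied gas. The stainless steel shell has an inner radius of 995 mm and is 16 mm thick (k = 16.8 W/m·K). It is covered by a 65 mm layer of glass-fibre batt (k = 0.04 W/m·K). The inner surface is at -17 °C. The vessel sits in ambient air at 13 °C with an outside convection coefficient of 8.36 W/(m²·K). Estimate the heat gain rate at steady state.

Q ≈ 236 W

Spherical conduction: R = (1/r_in − 1/r_out)/(4πk) per layer; series-sum.
R_stainless steel shell = (1/0.995 − 1/1.011)/(4π×16.8) = 7.534×10^-5 K/W
R_glass-fibre batt = (1/1.011 − 1/1.076)/(4π×0.04) = 0.1189 K/W
R_outer film = 1/(h·4πr_o²) = 1/(8.36×4π×1.076²) = 0.008222 K/W
R_total = 0.1272 K/W
Q = ΔT/R_total = 30/0.1272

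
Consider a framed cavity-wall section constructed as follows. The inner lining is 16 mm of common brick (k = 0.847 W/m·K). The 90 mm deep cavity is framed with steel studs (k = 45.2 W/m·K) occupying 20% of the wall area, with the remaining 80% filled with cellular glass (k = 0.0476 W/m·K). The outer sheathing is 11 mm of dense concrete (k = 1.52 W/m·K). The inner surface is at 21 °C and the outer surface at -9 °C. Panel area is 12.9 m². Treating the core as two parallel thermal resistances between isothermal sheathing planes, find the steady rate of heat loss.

Sheathing layers in series; stud and cavity paths in parallel between them.
R_inner = 0.016/(0.847×12.9) = 0.001464 K/W
R_stud  = 0.09/(45.2×0.2×12.9) = 7.718×10^-4 K/W
R_cav   = 0.09/(0.0476×0.8×12.9) = 0.1832 K/W
1/R_core = 1/R_stud + 1/R_cav → R_core = 7.685×10^-4 K/W
R_outer = 0.011/(1.52×12.9) = 5.61×10^-4 K/W
R_total = 0.002794 K/W
Q = ΔT/R_total = 30/0.002794

Q ≈ 10700 W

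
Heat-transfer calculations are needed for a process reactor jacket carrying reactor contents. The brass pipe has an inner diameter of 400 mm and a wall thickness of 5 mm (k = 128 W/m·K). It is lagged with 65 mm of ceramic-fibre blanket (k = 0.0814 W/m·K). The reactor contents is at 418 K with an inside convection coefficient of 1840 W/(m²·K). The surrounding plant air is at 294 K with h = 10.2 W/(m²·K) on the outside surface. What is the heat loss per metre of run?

Per-layer cylindrical resistances, series-summed:
R_inner film = 1/(h_i·2πr₁L) = 1/(1840×2π×0.2×1) = 4.325×10^-4 K/W
R_brass pipe wall = ln(205/200)/(2π×128×1) = 3.07×10^-5 K/W
R_ceramic-fibre blanket = ln(270/205)/(2π×0.0814×1) = 0.5385 K/W
R_outer film = 1/(h_o·2πr_oL) = 1/(10.2×2π×0.27×1) = 0.05779 K/W
R_total = 0.5967 K/W
Q = ΔT/R_total = 124/0.5967

q′ ≈ 208 W/m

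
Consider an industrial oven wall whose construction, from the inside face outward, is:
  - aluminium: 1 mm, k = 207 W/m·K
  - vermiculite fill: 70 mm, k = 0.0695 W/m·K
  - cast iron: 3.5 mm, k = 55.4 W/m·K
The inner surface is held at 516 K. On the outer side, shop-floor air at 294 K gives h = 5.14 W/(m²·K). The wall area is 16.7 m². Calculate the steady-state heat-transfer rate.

Q ≈ 3080 W

Using the resistance-network approach (series):
R_aluminium = L/(kA) = 0.001/(207×16.7) = 2.893×10^-7 K/W
R_vermiculite fill = L/(kA) = 0.07/(0.0695×16.7) = 0.06031 K/W
R_cast iron = L/(kA) = 0.0035/(55.4×16.7) = 3.783×10^-6 K/W
R_outer film = 1/(h_o·A) = 1/(5.14×16.7) = 0.01165 K/W
R_total = 0.07196 K/W
Q = ΔT / R_total = 222 / 0.07196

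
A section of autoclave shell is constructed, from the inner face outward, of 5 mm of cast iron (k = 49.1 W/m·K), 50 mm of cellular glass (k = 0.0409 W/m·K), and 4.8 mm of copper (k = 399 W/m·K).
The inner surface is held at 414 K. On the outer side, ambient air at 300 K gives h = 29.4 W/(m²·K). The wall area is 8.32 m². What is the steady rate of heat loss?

Q ≈ 755 W

Treating each layer as a thermal resistance in series:
R_cast iron = L/(kA) = 0.005/(49.1×8.32) = 1.224×10^-5 K/W
R_cellular glass = L/(kA) = 0.05/(0.0409×8.32) = 0.1469 K/W
R_copper = L/(kA) = 0.0048/(399×8.32) = 1.446×10^-6 K/W
R_outer film = 1/(h_o·A) = 1/(29.4×8.32) = 0.004088 K/W
R_total = 0.151 K/W
Q = ΔT / R_total = 114 / 0.151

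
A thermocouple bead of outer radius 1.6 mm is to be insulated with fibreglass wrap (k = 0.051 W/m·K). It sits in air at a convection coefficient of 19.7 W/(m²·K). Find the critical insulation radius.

r_cr ≈ 5.18 mm

For a sphere r_cr = 2k/h = 2×0.051/19.7
r_cr = 5.18 mm; since the bare radius (1.6 mm) is below r_cr, adding a thin layer of insulation will *increase* heat loss.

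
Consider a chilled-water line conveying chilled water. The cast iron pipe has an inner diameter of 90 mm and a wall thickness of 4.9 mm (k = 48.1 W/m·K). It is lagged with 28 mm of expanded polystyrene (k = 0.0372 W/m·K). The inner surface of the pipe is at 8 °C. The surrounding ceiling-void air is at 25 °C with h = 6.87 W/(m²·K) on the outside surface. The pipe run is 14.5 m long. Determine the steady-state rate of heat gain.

Radial resistances (cylindrical: R_cond = ln(r_o/r_i)/(2πkL), R_conv = 1/(h·2πrL)):
R_cast iron pipe wall = ln(49.9/45)/(2π×48.1×14.5) = 2.359×10^-5 K/W
R_expanded polystyrene = ln(77.9/49.9)/(2π×0.0372×14.5) = 0.1314 K/W
R_outer film = 1/(h_o·2πr_oL) = 1/(6.87×2π×0.0779×14.5) = 0.02051 K/W
R_total = 0.152 K/W
Q = ΔT/R_total = 17/0.152

Q ≈ 112 W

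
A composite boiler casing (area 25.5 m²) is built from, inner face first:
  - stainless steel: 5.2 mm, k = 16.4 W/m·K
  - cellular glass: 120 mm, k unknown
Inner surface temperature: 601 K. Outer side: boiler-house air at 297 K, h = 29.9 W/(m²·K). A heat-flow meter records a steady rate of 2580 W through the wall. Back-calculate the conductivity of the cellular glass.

k ≈ 0.0404 W/(m·K)

Series thermal resistances:
R_stainless steel = L/(kA) = 0.0052/(16.4×25.5) = 1.243×10^-5 K/W
R_outer film = 1/(h_o·A) = 1/(29.9×25.5) = 0.001312 K/W
Sum of known resistances R_other = 0.001324 K/W
Total R = ΔT/Q = 304/2580 = 0.1178 K/W
R_cellular glass = R_total − R_other = 0.1165 K/W
k = L/(R·A) = 0.12/(0.1165×25.5)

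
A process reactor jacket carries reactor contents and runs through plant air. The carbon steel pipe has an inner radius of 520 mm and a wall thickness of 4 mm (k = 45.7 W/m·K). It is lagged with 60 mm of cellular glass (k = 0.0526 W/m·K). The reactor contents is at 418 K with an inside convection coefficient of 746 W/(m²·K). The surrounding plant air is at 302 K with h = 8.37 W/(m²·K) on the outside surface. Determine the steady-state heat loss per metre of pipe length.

Treating each annulus and film as a series resistance:
R_inner film = 1/(h_i·2πr₁L) = 1/(746×2π×0.52×1) = 4.103×10^-4 K/W
R_carbon steel pipe wall = ln(524/520)/(2π×45.7×1) = 2.669×10^-5 K/W
R_cellular glass = ln(584/524)/(2π×0.0526×1) = 0.328 K/W
R_outer film = 1/(h_o·2πr_oL) = 1/(8.37×2π×0.584×1) = 0.03256 K/W
R_total = 0.361 K/W
Q = ΔT/R_total = 116/0.361

q′ ≈ 321 W/m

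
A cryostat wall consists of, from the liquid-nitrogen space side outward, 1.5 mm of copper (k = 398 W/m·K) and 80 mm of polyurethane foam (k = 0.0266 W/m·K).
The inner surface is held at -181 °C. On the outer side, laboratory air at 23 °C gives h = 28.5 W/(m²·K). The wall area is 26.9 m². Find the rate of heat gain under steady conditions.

Treating each layer as a thermal resistance in series:
R_copper = L/(kA) = 0.0015/(398×26.9) = 1.401×10^-7 K/W
R_polyurethane foam = L/(kA) = 0.08/(0.0266×26.9) = 0.1118 K/W
R_outer film = 1/(h_o·A) = 1/(28.5×26.9) = 0.001304 K/W
R_total = 0.1131 K/W
Q = ΔT / R_total = 204 / 0.1131

Q ≈ 1800 W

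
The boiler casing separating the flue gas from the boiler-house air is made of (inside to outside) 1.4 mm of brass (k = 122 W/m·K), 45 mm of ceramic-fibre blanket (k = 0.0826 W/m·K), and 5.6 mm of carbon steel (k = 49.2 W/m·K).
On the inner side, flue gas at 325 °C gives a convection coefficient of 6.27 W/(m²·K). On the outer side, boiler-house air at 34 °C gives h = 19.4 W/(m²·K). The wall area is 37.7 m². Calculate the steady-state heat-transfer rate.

Q ≈ 14500 W

Series thermal resistances:
R_inner film = 1/(h_i·A) = 1/(6.27×37.7) = 0.00423 K/W
R_brass = L/(kA) = 0.0014/(122×37.7) = 3.044×10^-7 K/W
R_ceramic-fibre blanket = L/(kA) = 0.045/(0.0826×37.7) = 0.01445 K/W
R_carbon steel = L/(kA) = 0.0056/(49.2×37.7) = 3.019×10^-6 K/W
R_outer film = 1/(h_o·A) = 1/(19.4×37.7) = 0.001367 K/W
R_total = 0.02005 K/W
Q = ΔT / R_total = 291 / 0.02005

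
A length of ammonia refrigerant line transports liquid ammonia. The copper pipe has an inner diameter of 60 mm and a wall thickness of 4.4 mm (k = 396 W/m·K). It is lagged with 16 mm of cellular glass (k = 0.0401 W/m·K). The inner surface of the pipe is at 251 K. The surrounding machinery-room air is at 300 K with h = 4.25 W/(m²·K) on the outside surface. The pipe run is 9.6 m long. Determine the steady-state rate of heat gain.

For a radial system each layer contributes R = ln(r_out/r_in)/(2πkL); films add R = 1/(hA).
R_copper pipe wall = ln(34.4/30)/(2π×396×9.6) = 5.73×10^-6 K/W
R_cellular glass = ln(50.4/34.4)/(2π×0.0401×9.6) = 0.1579 K/W
R_outer film = 1/(h_o·2πr_oL) = 1/(4.25×2π×0.0504×9.6) = 0.0774 K/W
R_total = 0.2353 K/W
Q = ΔT/R_total = 49/0.2353

Q ≈ 208 W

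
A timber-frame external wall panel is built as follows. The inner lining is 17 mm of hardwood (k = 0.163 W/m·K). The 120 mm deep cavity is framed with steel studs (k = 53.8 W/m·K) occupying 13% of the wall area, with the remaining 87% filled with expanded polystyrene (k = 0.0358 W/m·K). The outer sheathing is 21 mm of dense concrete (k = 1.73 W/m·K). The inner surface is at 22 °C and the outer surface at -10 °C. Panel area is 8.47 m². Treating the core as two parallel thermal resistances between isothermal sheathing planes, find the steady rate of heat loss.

Q ≈ 2030 W

Sheathing layers in series; stud and cavity paths in parallel between them.
R_inner = 0.017/(0.163×8.47) = 0.01231 K/W
R_stud  = 0.12/(53.8×0.13×8.47) = 0.002026 K/W
R_cav   = 0.12/(0.0358×0.87×8.47) = 0.4549 K/W
1/R_core = 1/R_stud + 1/R_cav → R_core = 0.002017 K/W
R_outer = 0.021/(1.73×8.47) = 0.001433 K/W
R_total = 0.01576 K/W
Q = ΔT/R_total = 32/0.01576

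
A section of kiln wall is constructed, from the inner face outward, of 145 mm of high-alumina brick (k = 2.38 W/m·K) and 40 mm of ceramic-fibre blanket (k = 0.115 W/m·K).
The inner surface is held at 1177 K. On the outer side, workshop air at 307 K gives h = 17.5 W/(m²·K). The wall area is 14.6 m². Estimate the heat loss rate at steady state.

Q ≈ 27300 W

Treating each layer as a thermal resistance in series:
R_high-alumina brick = L/(kA) = 0.145/(2.38×14.6) = 0.004173 K/W
R_ceramic-fibre blanket = L/(kA) = 0.04/(0.115×14.6) = 0.02382 K/W
R_outer film = 1/(h_o·A) = 1/(17.5×14.6) = 0.003914 K/W
R_total = 0.03191 K/W
Q = ΔT / R_total = 870 / 0.03191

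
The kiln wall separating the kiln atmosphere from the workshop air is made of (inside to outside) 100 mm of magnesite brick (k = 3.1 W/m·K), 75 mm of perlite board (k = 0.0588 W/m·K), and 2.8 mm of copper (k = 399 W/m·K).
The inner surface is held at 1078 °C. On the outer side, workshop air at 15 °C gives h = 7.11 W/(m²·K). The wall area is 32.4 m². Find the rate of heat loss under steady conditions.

Thermal resistances in series:
R_magnesite brick = L/(kA) = 0.1/(3.1×32.4) = 9.956×10^-4 K/W
R_perlite board = L/(kA) = 0.075/(0.0588×32.4) = 0.03937 K/W
R_copper = L/(kA) = 0.0028/(399×32.4) = 2.166×10^-7 K/W
R_outer film = 1/(h_o·A) = 1/(7.11×32.4) = 0.004341 K/W
R_total = 0.0447 K/W
Q = ΔT / R_total = 1063 / 0.0447

Q ≈ 23800 W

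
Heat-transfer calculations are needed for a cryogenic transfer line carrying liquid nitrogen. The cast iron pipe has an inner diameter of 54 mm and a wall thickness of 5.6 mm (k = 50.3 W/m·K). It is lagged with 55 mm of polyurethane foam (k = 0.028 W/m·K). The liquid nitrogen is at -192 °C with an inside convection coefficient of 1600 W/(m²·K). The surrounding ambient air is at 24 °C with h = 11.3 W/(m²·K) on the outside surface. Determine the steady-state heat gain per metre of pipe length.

q′ ≈ 37.3 W/m

Treating each annulus and film as a series resistance:
R_inner film = 1/(h_i·2πr₁L) = 1/(1600×2π×0.027×1) = 0.003684 K/W
R_cast iron pipe wall = ln(32.6/27)/(2π×50.3×1) = 5.964×10^-4 K/W
R_polyurethane foam = ln(87.6/32.6)/(2π×0.028×1) = 5.619 K/W
R_outer film = 1/(h_o·2πr_oL) = 1/(11.3×2π×0.0876×1) = 0.1608 K/W
R_total = 5.784 K/W
Q = ΔT/R_total = 216/5.784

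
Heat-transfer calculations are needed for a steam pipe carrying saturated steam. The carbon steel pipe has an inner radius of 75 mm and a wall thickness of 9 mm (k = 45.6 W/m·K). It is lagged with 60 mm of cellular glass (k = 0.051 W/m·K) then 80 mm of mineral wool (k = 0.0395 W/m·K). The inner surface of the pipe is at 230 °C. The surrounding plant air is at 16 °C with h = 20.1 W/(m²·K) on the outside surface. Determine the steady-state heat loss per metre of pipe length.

q′ ≈ 61.2 W/m

Per-layer cylindrical resistances, series-summed:
R_carbon steel pipe wall = ln(84/75)/(2π×45.6×1) = 3.955×10^-4 K/W
R_cellular glass = ln(144/84)/(2π×0.051×1) = 1.682 K/W
R_mineral wool = ln(224/144)/(2π×0.0395×1) = 1.78 K/W
R_outer film = 1/(h_o·2πr_oL) = 1/(20.1×2π×0.224×1) = 0.03535 K/W
R_total = 3.498 K/W
Q = ΔT/R_total = 214/3.498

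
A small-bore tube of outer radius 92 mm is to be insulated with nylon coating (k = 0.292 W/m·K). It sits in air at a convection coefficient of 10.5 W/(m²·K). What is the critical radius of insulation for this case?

r_cr ≈ 27.8 mm

For a cylinder r_cr = k/h = 0.292/10.5
r_cr = 27.8 mm; since the bare radius (92 mm) is above r_cr, any added insulation will reduce heat loss.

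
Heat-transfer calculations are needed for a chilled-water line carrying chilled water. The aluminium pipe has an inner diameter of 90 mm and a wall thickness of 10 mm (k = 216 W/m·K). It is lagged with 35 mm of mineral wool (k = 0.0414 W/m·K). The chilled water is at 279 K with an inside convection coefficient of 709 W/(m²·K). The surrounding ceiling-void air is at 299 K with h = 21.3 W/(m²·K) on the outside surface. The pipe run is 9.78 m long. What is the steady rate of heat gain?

Per-layer cylindrical resistances, series-summed:
R_inner film = 1/(h_i·2πr₁L) = 1/(709×2π×0.045×9.78) = 5.101×10^-4 K/W
R_aluminium pipe wall = ln(55/45)/(2π×216×9.78) = 1.512×10^-5 K/W
R_mineral wool = ln(90/55)/(2π×0.0414×9.78) = 0.1936 K/W
R_outer film = 1/(h_o·2πr_oL) = 1/(21.3×2π×0.09×9.78) = 0.008489 K/W
R_total = 0.2026 K/W
Q = ΔT/R_total = 20/0.2026

Q ≈ 98.7 W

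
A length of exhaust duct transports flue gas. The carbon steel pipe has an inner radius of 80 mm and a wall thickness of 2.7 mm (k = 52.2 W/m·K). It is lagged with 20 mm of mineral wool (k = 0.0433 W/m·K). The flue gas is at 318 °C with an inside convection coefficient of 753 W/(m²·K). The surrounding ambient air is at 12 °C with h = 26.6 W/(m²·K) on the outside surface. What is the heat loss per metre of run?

Treating each annulus and film as a series resistance:
R_inner film = 1/(h_i·2πr₁L) = 1/(753×2π×0.08×1) = 0.002642 K/W
R_carbon steel pipe wall = ln(82.7/80)/(2π×52.2×1) = 1.012×10^-4 K/W
R_mineral wool = ln(102.7/82.7)/(2π×0.0433×1) = 0.7961 K/W
R_outer film = 1/(h_o·2πr_oL) = 1/(26.6×2π×0.1027×1) = 0.05826 K/W
R_total = 0.8571 K/W
Q = ΔT/R_total = 306/0.8571

q′ ≈ 357 W/m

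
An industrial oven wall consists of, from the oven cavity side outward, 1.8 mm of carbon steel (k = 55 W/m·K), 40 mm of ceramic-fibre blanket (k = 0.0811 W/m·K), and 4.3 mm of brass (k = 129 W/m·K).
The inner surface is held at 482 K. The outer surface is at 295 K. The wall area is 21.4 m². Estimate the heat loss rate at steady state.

Q ≈ 8110 W

Treating each layer as a thermal resistance in series:
R_carbon steel = L/(kA) = 0.0018/(55×21.4) = 1.529×10^-6 K/W
R_ceramic-fibre blanket = L/(kA) = 0.04/(0.0811×21.4) = 0.02305 K/W
R_brass = L/(kA) = 0.0043/(129×21.4) = 1.558×10^-6 K/W
R_total = 0.02305 K/W
Q = ΔT / R_total = 187 / 0.02305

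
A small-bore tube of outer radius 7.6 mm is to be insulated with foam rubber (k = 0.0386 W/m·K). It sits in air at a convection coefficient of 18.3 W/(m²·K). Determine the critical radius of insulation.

r_cr ≈ 2.11 mm

For a cylinder r_cr = k/h = 0.0386/18.3
r_cr = 2.11 mm; since the bare radius (7.6 mm) is above r_cr, any added insulation will reduce heat loss.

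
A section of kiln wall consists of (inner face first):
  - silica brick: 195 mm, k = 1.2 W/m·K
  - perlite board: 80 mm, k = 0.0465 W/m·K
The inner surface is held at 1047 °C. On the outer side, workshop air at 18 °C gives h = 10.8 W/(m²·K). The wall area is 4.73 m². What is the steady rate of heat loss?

Q ≈ 2460 W

Treating each layer as a thermal resistance in series:
R_silica brick = L/(kA) = 0.195/(1.2×4.73) = 0.03436 K/W
R_perlite board = L/(kA) = 0.08/(0.0465×4.73) = 0.3637 K/W
R_outer film = 1/(h_o·A) = 1/(10.8×4.73) = 0.01958 K/W
R_total = 0.4177 K/W
Q = ΔT / R_total = 1029 / 0.4177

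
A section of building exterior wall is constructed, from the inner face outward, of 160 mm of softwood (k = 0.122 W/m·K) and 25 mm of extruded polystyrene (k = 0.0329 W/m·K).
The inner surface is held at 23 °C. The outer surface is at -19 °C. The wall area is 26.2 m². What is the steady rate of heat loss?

Q ≈ 531 W

Model the wall as resistances in series:
R_softwood = L/(kA) = 0.16/(0.122×26.2) = 0.05006 K/W
R_extruded polystyrene = L/(kA) = 0.025/(0.0329×26.2) = 0.029 K/W
R_total = 0.07906 K/W
Q = ΔT / R_total = 42 / 0.07906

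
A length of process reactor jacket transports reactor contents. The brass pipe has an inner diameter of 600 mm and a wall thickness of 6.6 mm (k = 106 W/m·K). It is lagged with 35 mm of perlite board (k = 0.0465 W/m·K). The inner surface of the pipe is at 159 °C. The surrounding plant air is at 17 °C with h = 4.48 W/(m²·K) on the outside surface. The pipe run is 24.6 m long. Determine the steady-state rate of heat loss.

Q ≈ 7370 W

Cylindrical conduction, so R = ln(r₂/r₁)/(2πkL) per layer, in series:
R_brass pipe wall = ln(306.6/300)/(2π×106×24.6) = 1.328×10^-6 K/W
R_perlite board = ln(341.6/306.6)/(2π×0.0465×24.6) = 0.01504 K/W
R_outer film = 1/(h_o·2πr_oL) = 1/(4.48×2π×0.3416×24.6) = 0.004228 K/W
R_total = 0.01927 K/W
Q = ΔT/R_total = 142/0.01927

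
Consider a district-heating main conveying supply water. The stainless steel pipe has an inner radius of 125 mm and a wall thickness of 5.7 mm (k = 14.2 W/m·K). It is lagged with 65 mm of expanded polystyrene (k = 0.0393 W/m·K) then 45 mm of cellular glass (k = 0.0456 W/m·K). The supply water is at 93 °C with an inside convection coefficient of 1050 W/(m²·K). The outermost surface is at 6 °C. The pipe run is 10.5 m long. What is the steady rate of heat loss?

Q ≈ 387 W

Cylindrical conduction, so R = ln(r₂/r₁)/(2πkL) per layer, in series:
R_inner film = 1/(h_i·2πr₁L) = 1/(1050×2π×0.125×10.5) = 1.155×10^-4 K/W
R_stainless steel pipe wall = ln(130.7/125)/(2π×14.2×10.5) = 4.76×10^-5 K/W
R_expanded polystyrene = ln(195.7/130.7)/(2π×0.0393×10.5) = 0.1557 K/W
R_cellular glass = ln(240.7/195.7)/(2π×0.0456×10.5) = 0.0688 K/W
R_total = 0.2247 K/W
Q = ΔT/R_total = 87/0.2247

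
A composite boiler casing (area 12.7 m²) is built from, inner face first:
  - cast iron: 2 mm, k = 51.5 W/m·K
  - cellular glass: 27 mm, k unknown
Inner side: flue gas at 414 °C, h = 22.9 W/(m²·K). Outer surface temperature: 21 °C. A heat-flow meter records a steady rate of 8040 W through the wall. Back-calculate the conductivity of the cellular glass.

Model the wall as resistances in series:
R_inner film = 1/(h_i·A) = 1/(22.9×12.7) = 0.003438 K/W
R_cast iron = L/(kA) = 0.002/(51.5×12.7) = 3.058×10^-6 K/W
Sum of known resistances R_other = 0.003441 K/W
Total R = ΔT/Q = 393/8040 = 0.04888 K/W
R_cellular glass = R_total − R_other = 0.04544 K/W
k = L/(R·A) = 0.027/(0.04544×12.7)

k ≈ 0.0468 W/(m·K)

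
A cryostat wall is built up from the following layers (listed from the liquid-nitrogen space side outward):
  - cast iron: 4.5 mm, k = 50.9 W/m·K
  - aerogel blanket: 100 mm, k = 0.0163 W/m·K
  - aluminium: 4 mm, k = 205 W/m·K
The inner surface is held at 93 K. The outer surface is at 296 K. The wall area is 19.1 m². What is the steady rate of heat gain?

Thermal resistances in series:
R_cast iron = L/(kA) = 0.0045/(50.9×19.1) = 4.629×10^-6 K/W
R_aerogel blanket = L/(kA) = 0.1/(0.0163×19.1) = 0.3212 K/W
R_aluminium = L/(kA) = 0.004/(205×19.1) = 1.022×10^-6 K/W
R_total = 0.3212 K/W
Q = ΔT / R_total = 203 / 0.3212

Q ≈ 632 W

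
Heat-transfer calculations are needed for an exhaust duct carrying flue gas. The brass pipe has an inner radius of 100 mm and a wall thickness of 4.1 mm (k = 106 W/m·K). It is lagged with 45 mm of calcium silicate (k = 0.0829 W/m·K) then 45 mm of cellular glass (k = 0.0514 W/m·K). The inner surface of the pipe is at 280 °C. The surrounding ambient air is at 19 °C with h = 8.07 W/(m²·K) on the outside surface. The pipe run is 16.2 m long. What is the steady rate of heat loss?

Q ≈ 2630 W

Cylindrical conduction, so R = ln(r₂/r₁)/(2πkL) per layer, in series:
R_brass pipe wall = ln(104.1/100)/(2π×106×16.2) = 3.724×10^-6 K/W
R_calcium silicate = ln(149.1/104.1)/(2π×0.0829×16.2) = 0.04258 K/W
R_cellular glass = ln(194.1/149.1)/(2π×0.0514×16.2) = 0.05041 K/W
R_outer film = 1/(h_o·2πr_oL) = 1/(8.07×2π×0.1941×16.2) = 0.006272 K/W
R_total = 0.09927 K/W
Q = ΔT/R_total = 261/0.09927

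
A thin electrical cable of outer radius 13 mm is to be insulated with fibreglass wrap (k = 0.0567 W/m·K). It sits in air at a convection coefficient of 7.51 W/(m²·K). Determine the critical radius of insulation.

For a cylinder r_cr = k/h = 0.0567/7.51
r_cr = 7.55 mm; since the bare radius (13 mm) is above r_cr, any added insulation will reduce heat loss.

r_cr ≈ 7.55 mm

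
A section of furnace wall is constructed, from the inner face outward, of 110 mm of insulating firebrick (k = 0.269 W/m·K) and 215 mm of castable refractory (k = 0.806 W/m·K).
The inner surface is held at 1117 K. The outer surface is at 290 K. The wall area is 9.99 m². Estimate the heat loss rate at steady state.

Using the resistance-network approach (series):
R_insulating firebrick = L/(kA) = 0.11/(0.269×9.99) = 0.04093 K/W
R_castable refractory = L/(kA) = 0.215/(0.806×9.99) = 0.0267 K/W
R_total = 0.06763 K/W
Q = ΔT / R_total = 827 / 0.06763

Q ≈ 12200 W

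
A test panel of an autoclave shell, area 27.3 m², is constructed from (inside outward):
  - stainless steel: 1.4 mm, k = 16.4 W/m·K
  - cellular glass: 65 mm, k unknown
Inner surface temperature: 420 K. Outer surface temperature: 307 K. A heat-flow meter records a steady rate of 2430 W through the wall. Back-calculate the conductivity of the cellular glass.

Series thermal resistances:
R_stainless steel = L/(kA) = 0.0014/(16.4×27.3) = 3.127×10^-6 K/W
Sum of known resistances R_other = 3.127×10^-6 K/W
Total R = ΔT/Q = 113/2430 = 0.0465 K/W
R_cellular glass = R_total − R_other = 0.0465 K/W
k = L/(R·A) = 0.065/(0.0465×27.3)

k ≈ 0.0512 W/(m·K)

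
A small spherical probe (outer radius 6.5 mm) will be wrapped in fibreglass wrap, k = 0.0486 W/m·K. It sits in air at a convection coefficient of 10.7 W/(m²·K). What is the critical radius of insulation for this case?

r_cr ≈ 9.08 mm

For a sphere r_cr = 2k/h = 2×0.0486/10.7
r_cr = 9.08 mm; since the bare radius (6.5 mm) is below r_cr, adding a thin layer of insulation will *increase* heat loss.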